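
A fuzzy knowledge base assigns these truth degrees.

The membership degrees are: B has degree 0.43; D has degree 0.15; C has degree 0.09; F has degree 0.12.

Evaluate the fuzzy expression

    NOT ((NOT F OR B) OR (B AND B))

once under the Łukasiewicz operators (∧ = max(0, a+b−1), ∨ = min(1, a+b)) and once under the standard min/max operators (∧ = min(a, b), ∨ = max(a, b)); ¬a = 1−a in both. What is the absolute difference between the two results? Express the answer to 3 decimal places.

Under Łukasiewicz:
  NOT F = 1 − 0.12 = 0.88
  NOT F OR B = min(1, a+b) on (0.88, 0.43) = 1.00
  B AND B = max(0, a+b−1) on (0.43, 0.43) = 0.00
  (NOT F OR B) OR (B AND B) = min(1, a+b) on (1.00, 0.00) = 1.00
  NOT ((NOT F OR B) OR (B AND B)) = 1 − 1.00 = 0.00
  → value = 0.0000
Under standard min/max:
  NOT F = 1 − 0.12 = 0.88
  NOT F OR B = max(a, b) on (0.88, 0.43) = 0.88
  B AND B = min(a, b) on (0.43, 0.43) = 0.43
  (NOT F OR B) OR (B AND B) = max(a, b) on (0.88, 0.43) = 0.88
  NOT ((NOT F OR B) OR (B AND B)) = 1 − 0.88 = 0.12
  → value = 0.1200
|0.0000 − 0.1200| = 0.120

0.120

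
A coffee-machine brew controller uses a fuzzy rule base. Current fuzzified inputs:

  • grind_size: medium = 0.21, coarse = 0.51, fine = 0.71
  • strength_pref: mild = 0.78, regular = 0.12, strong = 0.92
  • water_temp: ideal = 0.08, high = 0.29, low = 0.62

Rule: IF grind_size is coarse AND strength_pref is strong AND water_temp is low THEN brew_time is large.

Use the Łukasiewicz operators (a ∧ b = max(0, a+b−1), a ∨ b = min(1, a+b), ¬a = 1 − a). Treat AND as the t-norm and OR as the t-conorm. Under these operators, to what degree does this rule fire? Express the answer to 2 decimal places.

firing strength: coarse=0.51, strong=0.92, low=0.62; AND[max(0, a+b−1)] → w = 0.05

0.05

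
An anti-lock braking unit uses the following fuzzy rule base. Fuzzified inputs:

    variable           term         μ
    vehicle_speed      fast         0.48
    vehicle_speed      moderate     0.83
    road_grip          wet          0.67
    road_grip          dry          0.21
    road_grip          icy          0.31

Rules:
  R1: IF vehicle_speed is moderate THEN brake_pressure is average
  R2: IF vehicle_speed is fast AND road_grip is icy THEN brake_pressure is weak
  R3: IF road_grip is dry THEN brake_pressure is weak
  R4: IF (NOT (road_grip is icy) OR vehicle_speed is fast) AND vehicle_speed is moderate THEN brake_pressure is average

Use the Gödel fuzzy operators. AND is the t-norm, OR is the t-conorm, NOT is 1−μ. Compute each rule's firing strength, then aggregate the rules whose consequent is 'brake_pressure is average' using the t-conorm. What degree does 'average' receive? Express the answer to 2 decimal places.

0.83

R1: moderate=0.83 → w = 0.83
R2: fast=0.48, icy=0.31; AND[min(a, b)] → w = 0.31
R3: dry=0.21 → w = 0.21
R4: (¬icy=1−0.31=0.69 OR fast=0.48) = 0.69; AND[min(a, b)] with moderate=0.83 → w = 0.69
Rules with consequent 'average': {R1, R4} → strengths 0.83, 0.69
Aggregate via t-conorm [max(a, b)]: 0.83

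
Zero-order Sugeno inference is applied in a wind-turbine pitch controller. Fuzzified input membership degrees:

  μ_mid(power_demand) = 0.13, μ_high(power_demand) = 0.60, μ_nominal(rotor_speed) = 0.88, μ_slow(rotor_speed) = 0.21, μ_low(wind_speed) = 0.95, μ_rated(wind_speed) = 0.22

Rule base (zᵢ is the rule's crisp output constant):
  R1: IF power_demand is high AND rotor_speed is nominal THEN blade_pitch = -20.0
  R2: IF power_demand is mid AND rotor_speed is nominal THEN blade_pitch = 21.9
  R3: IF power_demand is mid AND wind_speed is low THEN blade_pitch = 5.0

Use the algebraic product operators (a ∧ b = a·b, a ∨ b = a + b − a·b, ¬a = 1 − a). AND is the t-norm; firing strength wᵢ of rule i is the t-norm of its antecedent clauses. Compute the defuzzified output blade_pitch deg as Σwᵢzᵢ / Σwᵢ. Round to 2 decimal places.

-9.71

R1 (z=-20.0): high=0.60, nominal=0.88; AND[a·b] → w = 0.5280
R2 (z=21.9): mid=0.13, nominal=0.88; AND[a·b] → w = 0.1144
R3 (z=5.0): mid=0.13, low=0.95; AND[a·b] → w = 0.1235
Weighted average = (0.5280·-20.0 + 0.1144·21.9 + 0.1235·5.0) / (0.5280 + 0.1144 + 0.1235)
  = -7.4371 / 0.7659 = -9.71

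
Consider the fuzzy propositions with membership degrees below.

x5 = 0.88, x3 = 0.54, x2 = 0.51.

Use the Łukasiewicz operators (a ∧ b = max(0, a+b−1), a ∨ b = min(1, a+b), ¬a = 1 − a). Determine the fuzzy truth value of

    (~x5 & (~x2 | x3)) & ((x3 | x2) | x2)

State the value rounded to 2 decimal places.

0.12

~x5 = 1 − 0.88 = 0.12
~x2 = 1 − 0.51 = 0.49
~x2 | x3 = min(1, a+b) on (0.49, 0.54) = 1.00
~x5 & (~x2 | x3) = max(0, a+b−1) on (0.12, 1.00) = 0.12
x3 | x2 = min(1, a+b) on (0.54, 0.51) = 1.00
(x3 | x2) | x2 = min(1, a+b) on (1.00, 0.51) = 1.00
(~x5 & (~x2 | x3)) & ((x3 | x2) | x2) = max(0, a+b−1) on (0.12, 1.00) = 0.12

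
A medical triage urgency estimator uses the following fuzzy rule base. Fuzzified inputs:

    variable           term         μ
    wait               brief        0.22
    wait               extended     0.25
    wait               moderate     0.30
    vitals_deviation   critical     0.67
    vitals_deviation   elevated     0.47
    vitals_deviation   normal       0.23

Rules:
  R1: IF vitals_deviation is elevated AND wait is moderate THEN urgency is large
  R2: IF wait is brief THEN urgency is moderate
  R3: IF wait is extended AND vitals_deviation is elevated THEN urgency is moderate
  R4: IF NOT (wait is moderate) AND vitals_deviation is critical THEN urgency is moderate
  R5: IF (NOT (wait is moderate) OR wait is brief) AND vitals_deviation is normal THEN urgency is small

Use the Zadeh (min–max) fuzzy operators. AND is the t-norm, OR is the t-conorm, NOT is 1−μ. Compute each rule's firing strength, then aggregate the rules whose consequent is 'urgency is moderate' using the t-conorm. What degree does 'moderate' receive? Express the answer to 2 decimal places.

R1: elevated=0.47, moderate=0.30; AND[min(a, b)] → w = 0.30
R2: brief=0.22 → w = 0.22
R3: extended=0.25, elevated=0.47; AND[min(a, b)] → w = 0.25
R4: ¬moderate=1−0.30=0.70, critical=0.67; AND[min(a, b)] → w = 0.67
R5: (¬moderate=1−0.30=0.70 OR brief=0.22) = 0.70; AND[min(a, b)] with normal=0.23 → w = 0.23
Rules with consequent 'moderate': {R2, R3, R4} → strengths 0.22, 0.25, 0.67
Aggregate via t-conorm [max(a, b)]: 0.67

0.67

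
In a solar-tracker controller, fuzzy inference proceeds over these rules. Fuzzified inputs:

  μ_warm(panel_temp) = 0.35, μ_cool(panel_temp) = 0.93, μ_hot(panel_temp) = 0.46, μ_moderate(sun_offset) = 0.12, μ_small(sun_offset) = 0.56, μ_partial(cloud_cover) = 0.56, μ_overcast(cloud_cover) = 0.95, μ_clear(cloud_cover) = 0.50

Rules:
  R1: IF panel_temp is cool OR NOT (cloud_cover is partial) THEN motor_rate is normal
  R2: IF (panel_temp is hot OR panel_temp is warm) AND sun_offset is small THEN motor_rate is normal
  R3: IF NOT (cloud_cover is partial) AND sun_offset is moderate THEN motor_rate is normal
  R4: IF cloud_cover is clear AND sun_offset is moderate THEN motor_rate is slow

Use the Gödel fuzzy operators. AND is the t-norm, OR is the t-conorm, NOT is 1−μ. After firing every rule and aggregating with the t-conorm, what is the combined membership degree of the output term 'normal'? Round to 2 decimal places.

R1: cool=0.93, ¬partial=1−0.56=0.44; OR[max(a, b)] → w = 0.93
R2: (hot=0.46 OR warm=0.35) = 0.46; AND[min(a, b)] with small=0.56 → w = 0.46
R3: ¬partial=1−0.56=0.44, moderate=0.12; AND[min(a, b)] → w = 0.12
R4: clear=0.50, moderate=0.12; AND[min(a, b)] → w = 0.12
Rules with consequent 'normal': {R1, R2, R3} → strengths 0.93, 0.46, 0.12
Aggregate via t-conorm [max(a, b)]: 0.93

0.93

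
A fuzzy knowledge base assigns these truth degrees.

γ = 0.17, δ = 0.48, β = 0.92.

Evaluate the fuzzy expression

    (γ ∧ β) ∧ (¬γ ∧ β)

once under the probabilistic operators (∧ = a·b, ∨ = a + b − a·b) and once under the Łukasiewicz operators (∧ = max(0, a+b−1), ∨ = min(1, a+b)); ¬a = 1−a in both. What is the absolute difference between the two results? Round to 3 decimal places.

0.119

Under probabilistic:
  γ ∧ β = a·b on (0.1700, 0.9200) = 0.1564
  ¬γ = 1 − 0.1700 = 0.8300
  ¬γ ∧ β = a·b on (0.8300, 0.9200) = 0.7636
  (γ ∧ β) ∧ (¬γ ∧ β) = a·b on (0.1564, 0.7636) = 0.1194
  → value = 0.1194
Under Łukasiewicz:
  γ ∧ β = max(0, a+b−1) on (0.17, 0.92) = 0.09
  ¬γ = 1 − 0.17 = 0.83
  ¬γ ∧ β = max(0, a+b−1) on (0.83, 0.92) = 0.75
  (γ ∧ β) ∧ (¬γ ∧ β) = max(0, a+b−1) on (0.09, 0.75) = 0.00
  → value = 0.0000
|0.1194 − 0.0000| = 0.119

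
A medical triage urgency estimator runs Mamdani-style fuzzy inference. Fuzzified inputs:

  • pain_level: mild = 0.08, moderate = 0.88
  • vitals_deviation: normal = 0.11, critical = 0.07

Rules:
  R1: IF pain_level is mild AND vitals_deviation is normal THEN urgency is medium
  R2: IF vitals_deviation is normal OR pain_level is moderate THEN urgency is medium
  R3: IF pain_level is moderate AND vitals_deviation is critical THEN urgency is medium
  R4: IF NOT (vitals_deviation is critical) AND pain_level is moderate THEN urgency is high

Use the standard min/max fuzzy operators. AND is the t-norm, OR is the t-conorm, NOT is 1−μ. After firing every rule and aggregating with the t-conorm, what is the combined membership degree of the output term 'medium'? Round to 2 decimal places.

0.88

R1: mild=0.08, normal=0.11; AND[min(a, b)] → w = 0.08
R2: normal=0.11, moderate=0.88; OR[max(a, b)] → w = 0.88
R3: moderate=0.88, critical=0.07; AND[min(a, b)] → w = 0.07
R4: ¬critical=1−0.07=0.93, moderate=0.88; AND[min(a, b)] → w = 0.88
Rules with consequent 'medium': {R1, R2, R3} → strengths 0.08, 0.88, 0.07
Aggregate via t-conorm [max(a, b)]: 0.88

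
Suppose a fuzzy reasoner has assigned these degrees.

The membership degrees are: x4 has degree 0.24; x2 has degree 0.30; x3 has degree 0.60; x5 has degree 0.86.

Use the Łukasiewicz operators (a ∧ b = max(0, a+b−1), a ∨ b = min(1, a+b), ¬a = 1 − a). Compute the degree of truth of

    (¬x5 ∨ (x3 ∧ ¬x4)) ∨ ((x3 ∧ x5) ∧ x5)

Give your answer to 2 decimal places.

¬x5 = 1 − 0.86 = 0.14
¬x4 = 1 − 0.24 = 0.76
x3 ∧ ¬x4 = max(0, a+b−1) on (0.60, 0.76) = 0.36
¬x5 ∨ (x3 ∧ ¬x4) = min(1, a+b) on (0.14, 0.36) = 0.50
x3 ∧ x5 = max(0, a+b−1) on (0.60, 0.86) = 0.46
(x3 ∧ x5) ∧ x5 = max(0, a+b−1) on (0.46, 0.86) = 0.32
(¬x5 ∨ (x3 ∧ ¬x4)) ∨ ((x3 ∧ x5) ∧ x5) = min(1, a+b) on (0.50, 0.32) = 0.82

0.82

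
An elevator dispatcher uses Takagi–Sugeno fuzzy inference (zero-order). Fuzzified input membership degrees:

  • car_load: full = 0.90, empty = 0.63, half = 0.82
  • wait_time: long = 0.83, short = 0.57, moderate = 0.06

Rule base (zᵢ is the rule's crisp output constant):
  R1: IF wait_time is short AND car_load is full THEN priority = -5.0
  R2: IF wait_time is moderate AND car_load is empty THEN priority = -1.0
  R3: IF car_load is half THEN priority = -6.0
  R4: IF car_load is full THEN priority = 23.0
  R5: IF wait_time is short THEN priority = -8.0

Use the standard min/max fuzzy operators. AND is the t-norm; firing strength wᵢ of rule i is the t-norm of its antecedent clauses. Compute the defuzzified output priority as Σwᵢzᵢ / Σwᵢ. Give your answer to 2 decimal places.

2.85

R1 (z=-5.0): short=0.57, full=0.90; AND[min(a, b)] → w = 0.57
R2 (z=-1.0): moderate=0.06, empty=0.63; AND[min(a, b)] → w = 0.06
R3 (z=-6.0): half=0.82 → w = 0.82
R4 (z=23.0): full=0.90 → w = 0.90
R5 (z=-8.0): short=0.57 → w = 0.57
Weighted average = (0.57·-5.0 + 0.06·-1.0 + 0.82·-6.0 + 0.90·23.0 + 0.57·-8.0) / (0.57 + 0.06 + 0.82 + 0.90 + 0.57)
  = 8.3100 / 2.9200 = 2.85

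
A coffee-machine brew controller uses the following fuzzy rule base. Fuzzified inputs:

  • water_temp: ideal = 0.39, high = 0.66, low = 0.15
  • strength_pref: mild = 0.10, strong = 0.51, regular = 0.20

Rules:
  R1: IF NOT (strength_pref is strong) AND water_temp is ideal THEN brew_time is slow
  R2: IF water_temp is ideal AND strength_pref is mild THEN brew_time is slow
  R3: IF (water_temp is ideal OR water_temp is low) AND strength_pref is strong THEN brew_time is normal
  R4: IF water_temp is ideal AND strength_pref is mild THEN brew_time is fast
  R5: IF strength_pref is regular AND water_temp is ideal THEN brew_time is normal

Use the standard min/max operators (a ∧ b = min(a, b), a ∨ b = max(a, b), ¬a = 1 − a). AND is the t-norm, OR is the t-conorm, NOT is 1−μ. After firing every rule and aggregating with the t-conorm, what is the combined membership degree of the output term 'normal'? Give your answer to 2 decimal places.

R1: ¬strong=1−0.51=0.49, ideal=0.39; AND[min(a, b)] → w = 0.39
R2: ideal=0.39, mild=0.10; AND[min(a, b)] → w = 0.10
R3: (ideal=0.39 OR low=0.15) = 0.39; AND[min(a, b)] with strong=0.51 → w = 0.39
R4: ideal=0.39, mild=0.10; AND[min(a, b)] → w = 0.10
R5: regular=0.20, ideal=0.39; AND[min(a, b)] → w = 0.20
Rules with consequent 'normal': {R3, R5} → strengths 0.39, 0.20
Aggregate via t-conorm [max(a, b)]: 0.39

0.39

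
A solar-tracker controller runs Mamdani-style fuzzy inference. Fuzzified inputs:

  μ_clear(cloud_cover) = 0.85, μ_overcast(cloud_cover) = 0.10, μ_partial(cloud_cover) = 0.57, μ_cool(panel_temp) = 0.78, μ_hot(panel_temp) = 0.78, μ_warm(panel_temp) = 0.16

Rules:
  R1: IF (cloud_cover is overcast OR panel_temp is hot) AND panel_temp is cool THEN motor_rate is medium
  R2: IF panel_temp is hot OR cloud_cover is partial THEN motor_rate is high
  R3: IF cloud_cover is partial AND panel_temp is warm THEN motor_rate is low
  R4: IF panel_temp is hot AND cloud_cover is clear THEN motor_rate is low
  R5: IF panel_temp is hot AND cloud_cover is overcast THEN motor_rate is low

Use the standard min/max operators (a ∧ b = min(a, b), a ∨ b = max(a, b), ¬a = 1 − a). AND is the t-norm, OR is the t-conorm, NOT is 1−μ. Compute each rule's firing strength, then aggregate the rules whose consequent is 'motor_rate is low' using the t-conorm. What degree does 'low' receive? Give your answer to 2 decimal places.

R1: (overcast=0.10 OR hot=0.78) = 0.78; AND[min(a, b)] with cool=0.78 → w = 0.78
R2: hot=0.78, partial=0.57; OR[max(a, b)] → w = 0.78
R3: partial=0.57, warm=0.16; AND[min(a, b)] → w = 0.16
R4: hot=0.78, clear=0.85; AND[min(a, b)] → w = 0.78
R5: hot=0.78, overcast=0.10; AND[min(a, b)] → w = 0.10
Rules with consequent 'low': {R3, R4, R5} → strengths 0.16, 0.78, 0.10
Aggregate via t-conorm [max(a, b)]: 0.78

0.78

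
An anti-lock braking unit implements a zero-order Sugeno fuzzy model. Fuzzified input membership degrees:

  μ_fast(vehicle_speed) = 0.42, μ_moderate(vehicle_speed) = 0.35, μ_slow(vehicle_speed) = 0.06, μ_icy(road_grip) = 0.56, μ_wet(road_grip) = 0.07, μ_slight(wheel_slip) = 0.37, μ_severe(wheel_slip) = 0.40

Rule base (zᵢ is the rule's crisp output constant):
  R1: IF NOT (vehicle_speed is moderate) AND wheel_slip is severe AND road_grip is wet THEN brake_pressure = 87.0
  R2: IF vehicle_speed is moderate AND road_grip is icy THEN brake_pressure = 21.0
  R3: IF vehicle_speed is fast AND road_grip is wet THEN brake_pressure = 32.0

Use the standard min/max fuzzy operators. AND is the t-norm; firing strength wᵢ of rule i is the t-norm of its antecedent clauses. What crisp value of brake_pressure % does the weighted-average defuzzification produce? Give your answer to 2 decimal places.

32.00

R1 (z=87.0): ¬moderate=1−0.35=0.65, severe=0.40, wet=0.07; AND[min(a, b)] → w = 0.07
R2 (z=21.0): moderate=0.35, icy=0.56; AND[min(a, b)] → w = 0.35
R3 (z=32.0): fast=0.42, wet=0.07; AND[min(a, b)] → w = 0.07
Weighted average = (0.07·87.0 + 0.35·21.0 + 0.07·32.0) / (0.07 + 0.35 + 0.07)
  = 15.6800 / 0.4900 = 32.00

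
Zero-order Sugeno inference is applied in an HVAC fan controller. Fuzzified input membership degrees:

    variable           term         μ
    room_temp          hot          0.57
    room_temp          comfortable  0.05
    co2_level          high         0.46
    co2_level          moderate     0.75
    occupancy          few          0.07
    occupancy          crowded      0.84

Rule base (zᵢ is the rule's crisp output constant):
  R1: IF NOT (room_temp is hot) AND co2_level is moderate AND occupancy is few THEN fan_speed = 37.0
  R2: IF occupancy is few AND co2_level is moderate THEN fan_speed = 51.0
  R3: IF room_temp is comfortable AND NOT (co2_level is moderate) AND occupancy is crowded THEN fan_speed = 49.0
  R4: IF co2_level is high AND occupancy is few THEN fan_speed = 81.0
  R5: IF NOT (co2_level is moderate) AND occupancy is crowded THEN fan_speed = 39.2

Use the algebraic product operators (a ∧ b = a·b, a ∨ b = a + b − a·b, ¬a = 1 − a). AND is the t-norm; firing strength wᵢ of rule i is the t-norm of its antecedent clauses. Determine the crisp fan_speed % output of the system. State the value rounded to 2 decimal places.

R1 (z=37.0): ¬hot=1−0.57=0.43, moderate=0.75, few=0.07; AND[a·b] → w = 0.0226
R2 (z=51.0): few=0.07, moderate=0.75; AND[a·b] → w = 0.0525
R3 (z=49.0): comfortable=0.05, ¬moderate=1−0.75=0.25, crowded=0.84; AND[a·b] → w = 0.0105
R4 (z=81.0): high=0.46, few=0.07; AND[a·b] → w = 0.0322
R5 (z=39.2): ¬moderate=1−0.75=0.25, crowded=0.84; AND[a·b] → w = 0.2100
Weighted average = (0.0226·37.0 + 0.0525·51.0 + 0.0105·49.0 + 0.0322·81.0 + 0.2100·39.2) / (0.0226 + 0.0525 + 0.0105 + 0.0322 + 0.2100)
  = 14.8675 / 0.3278 = 45.36

45.36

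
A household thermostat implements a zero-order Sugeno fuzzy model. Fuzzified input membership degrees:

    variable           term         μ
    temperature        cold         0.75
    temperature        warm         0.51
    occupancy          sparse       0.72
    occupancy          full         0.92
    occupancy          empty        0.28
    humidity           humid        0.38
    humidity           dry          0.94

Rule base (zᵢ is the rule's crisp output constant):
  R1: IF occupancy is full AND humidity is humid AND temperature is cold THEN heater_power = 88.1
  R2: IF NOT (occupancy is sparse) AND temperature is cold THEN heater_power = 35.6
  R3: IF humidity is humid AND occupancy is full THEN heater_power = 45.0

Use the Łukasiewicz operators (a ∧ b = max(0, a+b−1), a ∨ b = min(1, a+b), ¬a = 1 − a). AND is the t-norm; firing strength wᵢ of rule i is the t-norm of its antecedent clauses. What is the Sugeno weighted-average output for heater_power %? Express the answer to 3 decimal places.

49.929

R1 (z=88.1): full=0.92, humid=0.38, cold=0.75; AND[max(0, a+b−1)] → w = 0.05
R2 (z=35.6): ¬sparse=1−0.72=0.28, cold=0.75; AND[max(0, a+b−1)] → w = 0.03
R3 (z=45.0): humid=0.38, full=0.92; AND[max(0, a+b−1)] → w = 0.30
Weighted average = (0.05·88.1 + 0.03·35.6 + 0.30·45.0) / (0.05 + 0.03 + 0.30)
  = 18.9730 / 0.3800 = 49.929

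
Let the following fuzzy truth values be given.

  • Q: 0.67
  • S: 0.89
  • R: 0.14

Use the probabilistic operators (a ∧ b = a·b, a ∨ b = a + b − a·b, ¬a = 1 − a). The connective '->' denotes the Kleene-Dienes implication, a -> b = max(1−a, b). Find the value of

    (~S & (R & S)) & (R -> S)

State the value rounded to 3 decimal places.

~S = 1 − 0.8900 = 0.1100
R & S = a·b on (0.1400, 0.8900) = 0.1246
~S & (R & S) = a·b on (0.1100, 0.1246) = 0.0137
R -> S  [Kleene-Dienes: max(1−a, b)] with a=0.1400, b=0.8900 → 0.8900
(~S & (R & S)) & (R -> S) = a·b on (0.0137, 0.8900) = 0.0122

0.012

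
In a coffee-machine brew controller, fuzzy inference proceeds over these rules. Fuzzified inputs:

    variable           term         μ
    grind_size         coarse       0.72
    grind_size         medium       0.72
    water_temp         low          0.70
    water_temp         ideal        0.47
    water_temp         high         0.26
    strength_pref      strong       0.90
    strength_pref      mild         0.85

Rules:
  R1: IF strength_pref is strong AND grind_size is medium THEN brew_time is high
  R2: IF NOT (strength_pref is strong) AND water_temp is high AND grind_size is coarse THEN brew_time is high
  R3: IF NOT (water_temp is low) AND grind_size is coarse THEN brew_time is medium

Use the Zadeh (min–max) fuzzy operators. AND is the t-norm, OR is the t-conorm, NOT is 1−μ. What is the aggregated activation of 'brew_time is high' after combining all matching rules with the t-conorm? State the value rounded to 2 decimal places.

R1: strong=0.90, medium=0.72; AND[min(a, b)] → w = 0.72
R2: ¬strong=1−0.90=0.10, high=0.26, coarse=0.72; AND[min(a, b)] → w = 0.10
R3: ¬low=1−0.70=0.30, coarse=0.72; AND[min(a, b)] → w = 0.30
Rules with consequent 'high': {R1, R2} → strengths 0.72, 0.10
Aggregate via t-conorm [max(a, b)]: 0.72

0.72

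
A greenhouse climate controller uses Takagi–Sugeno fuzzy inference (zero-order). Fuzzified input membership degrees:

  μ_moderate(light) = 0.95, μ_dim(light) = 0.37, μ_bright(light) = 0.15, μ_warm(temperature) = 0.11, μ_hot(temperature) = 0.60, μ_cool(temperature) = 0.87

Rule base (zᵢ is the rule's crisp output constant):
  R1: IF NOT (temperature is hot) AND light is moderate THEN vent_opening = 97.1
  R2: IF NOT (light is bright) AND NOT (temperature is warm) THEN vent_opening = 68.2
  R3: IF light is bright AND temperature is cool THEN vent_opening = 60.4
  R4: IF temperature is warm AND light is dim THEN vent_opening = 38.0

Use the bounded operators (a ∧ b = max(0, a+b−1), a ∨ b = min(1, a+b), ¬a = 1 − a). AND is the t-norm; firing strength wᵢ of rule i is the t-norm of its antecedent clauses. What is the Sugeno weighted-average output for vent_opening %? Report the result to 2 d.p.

R1 (z=97.1): ¬hot=1−0.60=0.40, moderate=0.95; AND[max(0, a+b−1)] → w = 0.35
R2 (z=68.2): ¬bright=1−0.15=0.85, ¬warm=1−0.11=0.89; AND[max(0, a+b−1)] → w = 0.74
R3 (z=60.4): bright=0.15, cool=0.87; AND[max(0, a+b−1)] → w = 0.02
R4 (z=38.0): warm=0.11, dim=0.37; AND[max(0, a+b−1)] → w = 0.00
Weighted average = (0.35·97.1 + 0.74·68.2 + 0.02·60.4 + 0.00·38.0) / (0.35 + 0.74 + 0.02 + 0.00)
  = 85.6610 / 1.1100 = 77.17

77.17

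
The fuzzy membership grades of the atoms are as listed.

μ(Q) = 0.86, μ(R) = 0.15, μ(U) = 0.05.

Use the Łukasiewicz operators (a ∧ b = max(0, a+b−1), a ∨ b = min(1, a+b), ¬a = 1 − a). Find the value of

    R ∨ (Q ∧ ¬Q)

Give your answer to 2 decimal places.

¬Q = 1 − 0.86 = 0.14
Q ∧ ¬Q = max(0, a+b−1) on (0.86, 0.14) = 0.00
R ∨ (Q ∧ ¬Q) = min(1, a+b) on (0.15, 0.00) = 0.15

0.15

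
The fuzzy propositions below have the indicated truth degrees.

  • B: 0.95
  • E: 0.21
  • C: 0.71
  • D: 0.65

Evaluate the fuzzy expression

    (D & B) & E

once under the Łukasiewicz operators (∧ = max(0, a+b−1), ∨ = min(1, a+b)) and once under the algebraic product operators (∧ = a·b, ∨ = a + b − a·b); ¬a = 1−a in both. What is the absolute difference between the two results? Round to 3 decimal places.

Under Łukasiewicz:
  D & B = max(0, a+b−1) on (0.65, 0.95) = 0.60
  (D & B) & E = max(0, a+b−1) on (0.60, 0.21) = 0.00
  → value = 0.0000
Under algebraic product:
  D & B = a·b on (0.6500, 0.9500) = 0.6175
  (D & B) & E = a·b on (0.6175, 0.2100) = 0.1297
  → value = 0.1297
|0.0000 − 0.1297| = 0.130

0.130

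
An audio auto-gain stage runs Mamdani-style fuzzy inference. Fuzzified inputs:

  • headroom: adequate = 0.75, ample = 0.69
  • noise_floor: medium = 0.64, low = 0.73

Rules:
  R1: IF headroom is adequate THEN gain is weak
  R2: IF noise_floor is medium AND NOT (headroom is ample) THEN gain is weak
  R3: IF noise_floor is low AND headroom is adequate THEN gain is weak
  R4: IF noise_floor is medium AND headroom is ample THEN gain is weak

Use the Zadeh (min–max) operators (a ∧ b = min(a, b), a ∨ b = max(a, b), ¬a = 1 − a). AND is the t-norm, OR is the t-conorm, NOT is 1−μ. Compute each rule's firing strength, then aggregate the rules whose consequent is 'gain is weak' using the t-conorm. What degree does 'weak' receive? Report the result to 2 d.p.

0.75

R1: adequate=0.75 → w = 0.75
R2: medium=0.64, ¬ample=1−0.69=0.31; AND[min(a, b)] → w = 0.31
R3: low=0.73, adequate=0.75; AND[min(a, b)] → w = 0.73
R4: medium=0.64, ample=0.69; AND[min(a, b)] → w = 0.64
Rules with consequent 'weak': {R1, R2, R3, R4} → strengths 0.75, 0.31, 0.73, 0.64
Aggregate via t-conorm [max(a, b)]: 0.75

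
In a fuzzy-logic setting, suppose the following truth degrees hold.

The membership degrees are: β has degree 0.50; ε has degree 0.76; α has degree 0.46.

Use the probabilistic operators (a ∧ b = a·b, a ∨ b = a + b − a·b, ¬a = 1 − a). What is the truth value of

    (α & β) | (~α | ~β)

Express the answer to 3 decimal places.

α & β = a·b on (0.4600, 0.5000) = 0.2300
~α = 1 − 0.4600 = 0.5400
~β = 1 − 0.5000 = 0.5000
~α | ~β = a + b − a·b on (0.5400, 0.5000) = 0.7700
(α & β) | (~α | ~β) = a + b − a·b on (0.2300, 0.7700) = 0.8229

0.823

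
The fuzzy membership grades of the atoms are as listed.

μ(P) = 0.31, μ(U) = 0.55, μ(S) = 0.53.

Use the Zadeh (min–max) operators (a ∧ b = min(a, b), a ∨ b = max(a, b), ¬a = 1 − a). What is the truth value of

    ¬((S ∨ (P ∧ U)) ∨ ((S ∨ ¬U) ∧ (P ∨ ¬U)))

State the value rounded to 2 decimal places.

0.47

P ∧ U = min(a, b) on (0.31, 0.55) = 0.31
S ∨ (P ∧ U) = max(a, b) on (0.53, 0.31) = 0.53
¬U = 1 − 0.55 = 0.45
S ∨ ¬U = max(a, b) on (0.53, 0.45) = 0.53
¬U = 1 − 0.55 = 0.45
P ∨ ¬U = max(a, b) on (0.31, 0.45) = 0.45
(S ∨ ¬U) ∧ (P ∨ ¬U) = min(a, b) on (0.53, 0.45) = 0.45
(S ∨ (P ∧ U)) ∨ ((S ∨ ¬U) ∧ (P ∨ ¬U)) = max(a, b) on (0.53, 0.45) = 0.53
¬((S ∨ (P ∧ U)) ∨ ((S ∨ ¬U) ∧ (P ∨ ¬U))) = 1 − 0.53 = 0.47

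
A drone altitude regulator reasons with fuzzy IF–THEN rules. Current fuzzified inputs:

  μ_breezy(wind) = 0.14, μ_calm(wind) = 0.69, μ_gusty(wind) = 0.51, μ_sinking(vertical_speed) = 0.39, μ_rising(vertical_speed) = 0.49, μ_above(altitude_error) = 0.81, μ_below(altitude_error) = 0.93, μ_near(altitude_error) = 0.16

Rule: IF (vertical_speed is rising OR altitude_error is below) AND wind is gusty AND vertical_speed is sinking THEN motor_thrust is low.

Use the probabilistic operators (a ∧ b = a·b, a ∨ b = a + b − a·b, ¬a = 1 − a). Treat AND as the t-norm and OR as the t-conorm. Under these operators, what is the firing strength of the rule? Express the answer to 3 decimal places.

0.192

firing strength: (rising=0.49 OR below=0.93) = 0.9643; AND[a·b] with gusty=0.51, sinking=0.39 → w = 0.1918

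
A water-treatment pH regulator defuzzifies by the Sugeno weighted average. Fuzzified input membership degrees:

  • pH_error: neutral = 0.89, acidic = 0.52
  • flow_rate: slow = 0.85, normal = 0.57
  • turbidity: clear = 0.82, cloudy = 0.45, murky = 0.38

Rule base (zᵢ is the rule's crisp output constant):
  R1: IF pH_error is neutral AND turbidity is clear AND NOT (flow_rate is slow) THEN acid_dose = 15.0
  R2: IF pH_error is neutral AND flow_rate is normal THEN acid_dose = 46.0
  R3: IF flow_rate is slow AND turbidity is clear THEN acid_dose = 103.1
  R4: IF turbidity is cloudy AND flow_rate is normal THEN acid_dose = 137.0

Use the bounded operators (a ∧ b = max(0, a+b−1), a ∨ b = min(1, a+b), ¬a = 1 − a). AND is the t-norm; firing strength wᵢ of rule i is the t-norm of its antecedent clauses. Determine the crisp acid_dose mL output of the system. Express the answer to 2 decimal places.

R1 (z=15.0): neutral=0.89, clear=0.82, ¬slow=1−0.85=0.15; AND[max(0, a+b−1)] → w = 0.00
R2 (z=46.0): neutral=0.89, normal=0.57; AND[max(0, a+b−1)] → w = 0.46
R3 (z=103.1): slow=0.85, clear=0.82; AND[max(0, a+b−1)] → w = 0.67
R4 (z=137.0): cloudy=0.45, normal=0.57; AND[max(0, a+b−1)] → w = 0.02
Weighted average = (0.00·15.0 + 0.46·46.0 + 0.67·103.1 + 0.02·137.0) / (0.00 + 0.46 + 0.67 + 0.02)
  = 92.9770 / 1.1500 = 80.85

80.85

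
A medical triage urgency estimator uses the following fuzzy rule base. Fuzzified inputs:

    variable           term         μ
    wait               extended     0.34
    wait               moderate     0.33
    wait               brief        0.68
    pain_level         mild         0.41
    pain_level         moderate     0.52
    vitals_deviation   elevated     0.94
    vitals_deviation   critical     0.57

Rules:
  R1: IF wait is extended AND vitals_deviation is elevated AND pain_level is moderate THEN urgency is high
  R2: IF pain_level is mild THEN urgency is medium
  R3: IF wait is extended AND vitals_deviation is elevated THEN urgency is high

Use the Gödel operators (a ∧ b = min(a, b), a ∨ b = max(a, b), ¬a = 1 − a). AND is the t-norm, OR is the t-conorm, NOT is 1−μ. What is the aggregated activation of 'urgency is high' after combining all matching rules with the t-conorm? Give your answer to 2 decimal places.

R1: extended=0.34, elevated=0.94, moderate=0.52; AND[min(a, b)] → w = 0.34
R2: mild=0.41 → w = 0.41
R3: extended=0.34, elevated=0.94; AND[min(a, b)] → w = 0.34
Rules with consequent 'high': {R1, R3} → strengths 0.34, 0.34
Aggregate via t-conorm [max(a, b)]: 0.34

0.34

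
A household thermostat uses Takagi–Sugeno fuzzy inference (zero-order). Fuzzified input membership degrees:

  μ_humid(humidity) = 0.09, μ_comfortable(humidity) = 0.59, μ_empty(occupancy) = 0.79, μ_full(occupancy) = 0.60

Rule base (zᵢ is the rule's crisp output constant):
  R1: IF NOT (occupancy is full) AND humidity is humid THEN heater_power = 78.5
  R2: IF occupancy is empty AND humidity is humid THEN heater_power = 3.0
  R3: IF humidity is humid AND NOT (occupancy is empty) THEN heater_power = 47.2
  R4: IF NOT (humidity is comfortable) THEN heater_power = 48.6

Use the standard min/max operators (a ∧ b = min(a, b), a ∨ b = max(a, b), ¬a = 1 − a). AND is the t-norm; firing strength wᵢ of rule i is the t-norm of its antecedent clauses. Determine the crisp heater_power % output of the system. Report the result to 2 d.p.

46.34

R1 (z=78.5): ¬full=1−0.60=0.40, humid=0.09; AND[min(a, b)] → w = 0.09
R2 (z=3.0): empty=0.79, humid=0.09; AND[min(a, b)] → w = 0.09
R3 (z=47.2): humid=0.09, ¬empty=1−0.79=0.21; AND[min(a, b)] → w = 0.09
R4 (z=48.6): ¬comfortable=1−0.59=0.41 → w = 0.41
Weighted average = (0.09·78.5 + 0.09·3.0 + 0.09·47.2 + 0.41·48.6) / (0.09 + 0.09 + 0.09 + 0.41)
  = 31.5090 / 0.6800 = 46.34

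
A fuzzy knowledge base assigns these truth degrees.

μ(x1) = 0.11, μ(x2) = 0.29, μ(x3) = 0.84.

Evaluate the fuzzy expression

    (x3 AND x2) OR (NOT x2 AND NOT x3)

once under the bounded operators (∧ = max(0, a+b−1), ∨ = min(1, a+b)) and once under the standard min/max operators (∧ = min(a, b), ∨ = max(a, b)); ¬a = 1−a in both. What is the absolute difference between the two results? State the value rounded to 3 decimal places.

Under bounded:
  x3 AND x2 = max(0, a+b−1) on (0.84, 0.29) = 0.13
  NOT x2 = 1 − 0.29 = 0.71
  NOT x3 = 1 − 0.84 = 0.16
  NOT x2 AND NOT x3 = max(0, a+b−1) on (0.71, 0.16) = 0.00
  (x3 AND x2) OR (NOT x2 AND NOT x3) = min(1, a+b) on (0.13, 0.00) = 0.13
  → value = 0.1300
Under standard min/max:
  x3 AND x2 = min(a, b) on (0.84, 0.29) = 0.29
  NOT x2 = 1 − 0.29 = 0.71
  NOT x3 = 1 − 0.84 = 0.16
  NOT x2 AND NOT x3 = min(a, b) on (0.71, 0.16) = 0.16
  (x3 AND x2) OR (NOT x2 AND NOT x3) = max(a, b) on (0.29, 0.16) = 0.29
  → value = 0.2900
|0.1300 − 0.2900| = 0.160

0.160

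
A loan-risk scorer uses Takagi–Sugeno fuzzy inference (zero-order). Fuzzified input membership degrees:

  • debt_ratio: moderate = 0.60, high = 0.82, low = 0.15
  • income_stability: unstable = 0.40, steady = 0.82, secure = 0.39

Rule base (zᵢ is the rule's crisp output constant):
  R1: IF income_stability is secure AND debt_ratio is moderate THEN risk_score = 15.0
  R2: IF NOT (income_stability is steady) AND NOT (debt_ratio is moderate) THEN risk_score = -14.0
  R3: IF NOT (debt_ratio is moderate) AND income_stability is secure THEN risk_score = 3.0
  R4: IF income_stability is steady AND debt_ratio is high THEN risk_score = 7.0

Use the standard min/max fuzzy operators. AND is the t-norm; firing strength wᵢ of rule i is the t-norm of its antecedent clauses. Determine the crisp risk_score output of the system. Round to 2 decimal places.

5.75

R1 (z=15.0): secure=0.39, moderate=0.60; AND[min(a, b)] → w = 0.39
R2 (z=-14.0): ¬steady=1−0.82=0.18, ¬moderate=1−0.60=0.40; AND[min(a, b)] → w = 0.18
R3 (z=3.0): ¬moderate=1−0.60=0.40, secure=0.39; AND[min(a, b)] → w = 0.39
R4 (z=7.0): steady=0.82, high=0.82; AND[min(a, b)] → w = 0.82
Weighted average = (0.39·15.0 + 0.18·-14.0 + 0.39·3.0 + 0.82·7.0) / (0.39 + 0.18 + 0.39 + 0.82)
  = 10.2400 / 1.7800 = 5.75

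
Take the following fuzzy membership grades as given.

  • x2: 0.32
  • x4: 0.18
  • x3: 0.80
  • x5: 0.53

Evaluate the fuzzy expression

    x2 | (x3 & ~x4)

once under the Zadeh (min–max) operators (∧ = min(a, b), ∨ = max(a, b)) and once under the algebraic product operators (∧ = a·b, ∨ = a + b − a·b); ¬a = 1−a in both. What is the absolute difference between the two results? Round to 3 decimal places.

0.034

Under Zadeh (min–max):
  ~x4 = 1 − 0.18 = 0.82
  x3 & ~x4 = min(a, b) on (0.80, 0.82) = 0.80
  x2 | (x3 & ~x4) = max(a, b) on (0.32, 0.80) = 0.80
  → value = 0.8000
Under algebraic product:
  ~x4 = 1 − 0.1800 = 0.8200
  x3 & ~x4 = a·b on (0.8000, 0.8200) = 0.6560
  x2 | (x3 & ~x4) = a + b − a·b on (0.3200, 0.6560) = 0.7661
  → value = 0.7661
|0.8000 − 0.7661| = 0.034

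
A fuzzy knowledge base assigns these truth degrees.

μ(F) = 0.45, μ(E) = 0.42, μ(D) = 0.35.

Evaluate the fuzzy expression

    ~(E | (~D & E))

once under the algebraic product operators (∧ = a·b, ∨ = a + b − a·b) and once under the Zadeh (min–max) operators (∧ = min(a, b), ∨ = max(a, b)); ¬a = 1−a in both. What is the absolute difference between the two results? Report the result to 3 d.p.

Under algebraic product:
  ~D = 1 − 0.3500 = 0.6500
  ~D & E = a·b on (0.6500, 0.4200) = 0.2730
  E | (~D & E) = a + b − a·b on (0.4200, 0.2730) = 0.5783
  ~(E | (~D & E)) = 1 − 0.5783 = 0.4217
  → value = 0.4217
Under Zadeh (min–max):
  ~D = 1 − 0.35 = 0.65
  ~D & E = min(a, b) on (0.65, 0.42) = 0.42
  E | (~D & E) = max(a, b) on (0.42, 0.42) = 0.42
  ~(E | (~D & E)) = 1 − 0.42 = 0.58
  → value = 0.5800
|0.4217 − 0.5800| = 0.158

0.158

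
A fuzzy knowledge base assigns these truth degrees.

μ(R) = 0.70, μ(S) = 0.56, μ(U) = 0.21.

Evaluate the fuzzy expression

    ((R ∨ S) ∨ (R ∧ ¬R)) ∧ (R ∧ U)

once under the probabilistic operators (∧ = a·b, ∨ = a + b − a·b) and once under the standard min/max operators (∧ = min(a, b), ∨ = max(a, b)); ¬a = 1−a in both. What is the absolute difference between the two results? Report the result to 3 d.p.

Under probabilistic:
  R ∨ S = a + b − a·b on (0.7000, 0.5600) = 0.8680
  ¬R = 1 − 0.7000 = 0.3000
  R ∧ ¬R = a·b on (0.7000, 0.3000) = 0.2100
  (R ∨ S) ∨ (R ∧ ¬R) = a + b − a·b on (0.8680, 0.2100) = 0.8957
  R ∧ U = a·b on (0.7000, 0.2100) = 0.1470
  ((R ∨ S) ∨ (R ∧ ¬R)) ∧ (R ∧ U) = a·b on (0.8957, 0.1470) = 0.1317
  → value = 0.1317
Under standard min/max:
  R ∨ S = max(a, b) on (0.70, 0.56) = 0.70
  ¬R = 1 − 0.70 = 0.30
  R ∧ ¬R = min(a, b) on (0.70, 0.30) = 0.30
  (R ∨ S) ∨ (R ∧ ¬R) = max(a, b) on (0.70, 0.30) = 0.70
  R ∧ U = min(a, b) on (0.70, 0.21) = 0.21
  ((R ∨ S) ∨ (R ∧ ¬R)) ∧ (R ∧ U) = min(a, b) on (0.70, 0.21) = 0.21
  → value = 0.2100
|0.1317 − 0.2100| = 0.078

0.078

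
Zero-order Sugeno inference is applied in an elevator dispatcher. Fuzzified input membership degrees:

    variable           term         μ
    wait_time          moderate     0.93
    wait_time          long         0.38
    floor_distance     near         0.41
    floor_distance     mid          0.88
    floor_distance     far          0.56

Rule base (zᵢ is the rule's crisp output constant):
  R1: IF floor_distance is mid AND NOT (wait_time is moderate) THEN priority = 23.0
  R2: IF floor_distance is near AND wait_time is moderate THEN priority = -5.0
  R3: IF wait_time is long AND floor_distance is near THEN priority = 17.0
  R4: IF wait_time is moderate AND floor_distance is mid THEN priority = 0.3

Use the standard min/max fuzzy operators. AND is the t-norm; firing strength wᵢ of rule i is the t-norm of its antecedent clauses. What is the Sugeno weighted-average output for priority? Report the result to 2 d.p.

R1 (z=23.0): mid=0.88, ¬moderate=1−0.93=0.07; AND[min(a, b)] → w = 0.07
R2 (z=-5.0): near=0.41, moderate=0.93; AND[min(a, b)] → w = 0.41
R3 (z=17.0): long=0.38, near=0.41; AND[min(a, b)] → w = 0.38
R4 (z=0.3): moderate=0.93, mid=0.88; AND[min(a, b)] → w = 0.88
Weighted average = (0.07·23.0 + 0.41·-5.0 + 0.38·17.0 + 0.88·0.3) / (0.07 + 0.41 + 0.38 + 0.88)
  = 6.2840 / 1.7400 = 3.61

3.61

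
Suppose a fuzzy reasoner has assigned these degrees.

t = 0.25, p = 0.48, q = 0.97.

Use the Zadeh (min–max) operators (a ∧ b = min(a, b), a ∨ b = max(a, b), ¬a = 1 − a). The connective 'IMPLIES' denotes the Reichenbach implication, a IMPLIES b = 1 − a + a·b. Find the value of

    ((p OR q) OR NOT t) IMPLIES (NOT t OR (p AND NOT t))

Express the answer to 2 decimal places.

p OR q = max(a, b) on (0.48, 0.97) = 0.97
NOT t = 1 − 0.25 = 0.75
(p OR q) OR NOT t = max(a, b) on (0.97, 0.75) = 0.97
NOT t = 1 − 0.25 = 0.75
NOT t = 1 − 0.25 = 0.75
p AND NOT t = min(a, b) on (0.48, 0.75) = 0.48
NOT t OR (p AND NOT t) = max(a, b) on (0.75, 0.48) = 0.75
((p OR q) OR NOT t) IMPLIES (NOT t OR (p AND NOT t))  [Reichenbach: 1 − a + a·b] with a=0.97, b=0.75 → 0.76

0.76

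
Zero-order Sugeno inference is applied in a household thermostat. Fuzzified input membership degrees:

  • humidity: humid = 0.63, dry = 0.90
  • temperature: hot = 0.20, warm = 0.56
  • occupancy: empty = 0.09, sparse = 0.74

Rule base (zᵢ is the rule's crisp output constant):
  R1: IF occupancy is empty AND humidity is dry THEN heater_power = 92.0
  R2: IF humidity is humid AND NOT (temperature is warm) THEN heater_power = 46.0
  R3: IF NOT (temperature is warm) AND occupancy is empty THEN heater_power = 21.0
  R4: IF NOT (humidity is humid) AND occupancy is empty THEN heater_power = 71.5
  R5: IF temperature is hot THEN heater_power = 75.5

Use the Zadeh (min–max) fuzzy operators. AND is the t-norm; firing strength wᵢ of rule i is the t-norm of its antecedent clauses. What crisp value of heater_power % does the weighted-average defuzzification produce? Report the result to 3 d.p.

57.082

R1 (z=92.0): empty=0.09, dry=0.90; AND[min(a, b)] → w = 0.09
R2 (z=46.0): humid=0.63, ¬warm=1−0.56=0.44; AND[min(a, b)] → w = 0.44
R3 (z=21.0): ¬warm=1−0.56=0.44, empty=0.09; AND[min(a, b)] → w = 0.09
R4 (z=71.5): ¬humid=1−0.63=0.37, empty=0.09; AND[min(a, b)] → w = 0.09
R5 (z=75.5): hot=0.20 → w = 0.20
Weighted average = (0.09·92.0 + 0.44·46.0 + 0.09·21.0 + 0.09·71.5 + 0.20·75.5) / (0.09 + 0.44 + 0.09 + 0.09 + 0.20)
  = 51.9450 / 0.9100 = 57.082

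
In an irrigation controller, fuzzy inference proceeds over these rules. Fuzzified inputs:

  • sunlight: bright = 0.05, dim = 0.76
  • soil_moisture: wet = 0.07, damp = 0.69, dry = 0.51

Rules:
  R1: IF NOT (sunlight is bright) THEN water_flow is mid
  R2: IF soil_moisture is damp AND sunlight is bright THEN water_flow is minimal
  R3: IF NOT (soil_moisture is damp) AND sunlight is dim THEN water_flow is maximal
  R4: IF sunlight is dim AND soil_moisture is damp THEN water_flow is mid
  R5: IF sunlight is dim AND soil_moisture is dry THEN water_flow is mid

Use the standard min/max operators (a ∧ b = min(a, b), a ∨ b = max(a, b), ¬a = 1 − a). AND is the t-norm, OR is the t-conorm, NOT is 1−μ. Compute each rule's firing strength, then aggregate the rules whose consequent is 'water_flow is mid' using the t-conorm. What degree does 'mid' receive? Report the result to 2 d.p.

0.95

R1: ¬bright=1−0.05=0.95 → w = 0.95
R2: damp=0.69, bright=0.05; AND[min(a, b)] → w = 0.05
R3: ¬damp=1−0.69=0.31, dim=0.76; AND[min(a, b)] → w = 0.31
R4: dim=0.76, damp=0.69; AND[min(a, b)] → w = 0.69
R5: dim=0.76, dry=0.51; AND[min(a, b)] → w = 0.51
Rules with consequent 'mid': {R1, R4, R5} → strengths 0.95, 0.69, 0.51
Aggregate via t-conorm [max(a, b)]: 0.95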